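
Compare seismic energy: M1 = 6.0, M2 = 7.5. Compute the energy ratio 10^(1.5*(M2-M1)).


M2 - M1 = 7.5 - 6.0 = 1.5
1.5 * 1.5 = 2.25
ratio = 10^2.25 = 177.83

177.83


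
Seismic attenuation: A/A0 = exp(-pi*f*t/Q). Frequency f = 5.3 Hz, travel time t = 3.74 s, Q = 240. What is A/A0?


pi*f*t/Q = pi*5.3*3.74/240 = 0.259469
A/A0 = exp(-0.259469) = 0.771461

0.771461


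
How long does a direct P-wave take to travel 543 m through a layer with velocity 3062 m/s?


t = x / V
= 543 / 3062
= 0.1773 s

0.1773


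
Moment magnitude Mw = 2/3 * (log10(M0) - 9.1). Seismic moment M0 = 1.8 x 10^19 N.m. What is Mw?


log10(M0) = log10(1.8 x 10^19) = 19.2553
Mw = 2/3 * (19.2553 - 9.1)
= 2/3 * 10.1553
= 6.77

6.77


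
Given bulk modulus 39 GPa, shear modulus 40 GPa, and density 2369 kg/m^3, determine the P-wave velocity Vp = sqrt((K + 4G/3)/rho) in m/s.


First compute the effective modulus:
K + 4G/3 = 39e9 + 4*40e9/3 = 92333333333.33 Pa
Then divide by density:
92333333333.33 / 2369 = 38975657.8022 Pa/(kg/m^3)
Take the square root:
Vp = sqrt(38975657.8022) = 6243.05 m/s

6243.05


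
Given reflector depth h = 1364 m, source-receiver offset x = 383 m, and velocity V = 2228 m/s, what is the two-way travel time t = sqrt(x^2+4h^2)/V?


x^2 + 4h^2 = 383^2 + 4*1364^2 = 146689 + 7441984 = 7588673
sqrt(7588673) = 2754.7546
t = 2754.7546 / 2228 = 1.2364 s

1.2364


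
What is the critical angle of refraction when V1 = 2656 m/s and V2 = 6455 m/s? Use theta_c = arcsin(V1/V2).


V1/V2 = 2656/6455 = 0.411464
theta_c = arcsin(0.411464) = 24.2968 degrees

24.2968


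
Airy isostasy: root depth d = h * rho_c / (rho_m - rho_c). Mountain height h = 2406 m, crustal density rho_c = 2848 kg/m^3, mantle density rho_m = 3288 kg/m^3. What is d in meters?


rho_m - rho_c = 3288 - 2848 = 440
d = 2406 * 2848 / 440
= 6852288 / 440
= 15573.38 m

15573.38


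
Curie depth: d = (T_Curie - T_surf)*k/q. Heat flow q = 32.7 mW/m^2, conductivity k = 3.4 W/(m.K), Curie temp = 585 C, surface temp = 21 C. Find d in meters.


T_Curie - T_surf = 585 - 21 = 564 C
Convert q to W/m^2: 32.7 mW/m^2 = 0.0327 W/m^2
d = 564 * 3.4 / 0.0327 = 58642.2 m

58642.2


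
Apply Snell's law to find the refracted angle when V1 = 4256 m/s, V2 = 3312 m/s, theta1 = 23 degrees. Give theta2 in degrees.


sin(theta1) = sin(23 deg) = 0.390731
sin(theta2) = V2/V1 * sin(theta1) = 3312/4256 * 0.390731 = 0.304065
theta2 = arcsin(0.304065) = 17.7019 degrees

17.7019


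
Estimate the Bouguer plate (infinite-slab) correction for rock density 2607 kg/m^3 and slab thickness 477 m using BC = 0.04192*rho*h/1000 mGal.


BC = 0.04192 * rho * h / 1000
= 0.04192 * 2607 * 477 / 1000
= 52.1292 mGal

52.1292


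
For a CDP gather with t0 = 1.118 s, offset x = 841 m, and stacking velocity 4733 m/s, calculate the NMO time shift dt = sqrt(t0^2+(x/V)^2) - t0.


x/Vnmo = 841/4733 = 0.177689
(x/Vnmo)^2 = 0.031573
t0^2 = 1.249924
sqrt(1.249924 + 0.031573) = 1.132032
dt = 1.132032 - 1.118 = 0.014032

0.014032


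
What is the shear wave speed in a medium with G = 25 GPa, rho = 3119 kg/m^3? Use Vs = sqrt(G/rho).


Convert G to Pa: G = 25e9 Pa
Compute G/rho = 25e9 / 3119 = 8015389.5479
Vs = sqrt(8015389.5479) = 2831.15 m/s

2831.15


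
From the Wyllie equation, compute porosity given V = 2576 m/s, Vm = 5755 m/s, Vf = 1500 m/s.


1/V - 1/Vm = 1/2576 - 1/5755 = 0.00021444
1/Vf - 1/Vm = 1/1500 - 1/5755 = 0.0004929
phi = 0.00021444 / 0.0004929 = 0.435

0.435


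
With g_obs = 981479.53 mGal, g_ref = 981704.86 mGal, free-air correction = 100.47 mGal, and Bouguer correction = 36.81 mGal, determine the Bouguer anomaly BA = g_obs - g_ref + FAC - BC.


BA = g_obs - g_ref + FAC - BC
= 981479.53 - 981704.86 + 100.47 - 36.81
= -161.67 mGal

-161.67


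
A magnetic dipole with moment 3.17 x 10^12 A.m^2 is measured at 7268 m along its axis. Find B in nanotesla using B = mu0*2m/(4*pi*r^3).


m = 3.17 x 10^12 = 3170000000000 A.m^2
2m = 6340000000000 A.m^2
r^3 = 7268^3 = 383923552832
B = (4pi*10^-7) * 6340000000000 / (4*pi * 383923552832) * 1e9
= 7967078.969504 / 4824525652468.42 * 1e9
= 1651.3704 nT

1651.3704


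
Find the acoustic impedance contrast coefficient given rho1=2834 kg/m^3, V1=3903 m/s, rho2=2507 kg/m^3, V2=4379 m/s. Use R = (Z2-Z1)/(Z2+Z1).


Z1 = 2834 * 3903 = 11061102
Z2 = 2507 * 4379 = 10978153
R = (10978153 - 11061102) / (10978153 + 11061102) = -82949 / 22039255 = -0.0038

-0.0038


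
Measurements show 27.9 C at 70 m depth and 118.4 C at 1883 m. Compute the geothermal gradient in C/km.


dT = 118.4 - 27.9 = 90.5 C
dz = 1883 - 70 = 1813 m
gradient = dT/dz * 1000 = 90.5/1813 * 1000 = 49.9173 C/km

49.9173


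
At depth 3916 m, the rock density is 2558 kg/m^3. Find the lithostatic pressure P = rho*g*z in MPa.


P = rho * g * z / 1e6
= 2558 * 9.81 * 3916 / 1e6
= 98268025.68 / 1e6
= 98.268 MPa

98.268


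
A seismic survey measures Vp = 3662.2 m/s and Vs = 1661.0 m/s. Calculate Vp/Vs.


Vp/Vs = 3662.2 / 1661.0
= 2.2048

2.2048


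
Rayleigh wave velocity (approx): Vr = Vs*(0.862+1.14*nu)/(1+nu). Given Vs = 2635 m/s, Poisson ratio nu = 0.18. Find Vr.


Numerator factor = 0.862 + 1.14*0.18 = 1.0672
Denominator = 1 + 0.18 = 1.18
Vr = 2635 * 1.0672 / 1.18 = 2383.11 m/s

2383.11


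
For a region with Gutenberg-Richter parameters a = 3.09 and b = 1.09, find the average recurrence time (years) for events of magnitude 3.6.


log10(N) = 3.09 - 1.09*3.6 = -0.834
N = 10^-0.834 = 0.146555
T = 1/N = 1/0.146555 = 6.8234 years

6.8234


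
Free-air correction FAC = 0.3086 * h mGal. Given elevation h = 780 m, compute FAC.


FAC = 0.3086 * h
= 0.3086 * 780
= 240.708 mGal

240.708


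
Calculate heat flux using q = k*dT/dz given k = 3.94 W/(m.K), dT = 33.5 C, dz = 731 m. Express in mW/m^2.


q = k * dT / dz * 1000
= 3.94 * 33.5 / 731 * 1000
= 0.180561 * 1000
= 180.5609 mW/m^2

180.5609


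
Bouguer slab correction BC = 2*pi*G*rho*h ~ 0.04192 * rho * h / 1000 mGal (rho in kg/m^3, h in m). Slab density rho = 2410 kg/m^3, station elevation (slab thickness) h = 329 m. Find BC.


BC = 0.04192 * rho * h / 1000
= 0.04192 * 2410 * 329 / 1000
= 33.2379 mGal

33.2379


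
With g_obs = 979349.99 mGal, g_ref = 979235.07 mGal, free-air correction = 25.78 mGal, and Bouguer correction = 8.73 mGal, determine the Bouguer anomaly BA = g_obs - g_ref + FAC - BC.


BA = g_obs - g_ref + FAC - BC
= 979349.99 - 979235.07 + 25.78 - 8.73
= 131.97 mGal

131.97


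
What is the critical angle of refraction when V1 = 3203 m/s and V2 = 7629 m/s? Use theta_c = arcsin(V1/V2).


V1/V2 = 3203/7629 = 0.419845
theta_c = arcsin(0.419845) = 24.8248 degrees

24.8248


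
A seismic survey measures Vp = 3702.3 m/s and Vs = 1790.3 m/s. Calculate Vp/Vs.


Vp/Vs = 3702.3 / 1790.3
= 2.068

2.068


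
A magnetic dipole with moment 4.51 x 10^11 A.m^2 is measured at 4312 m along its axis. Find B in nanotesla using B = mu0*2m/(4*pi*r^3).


m = 4.51 x 10^11 = 451000000000 A.m^2
2m = 902000000000 A.m^2
r^3 = 4312^3 = 80174499328
B = (4pi*10^-7) * 902000000000 / (4*pi * 80174499328) * 1e9
= 1133486.629415 / 1007502472376.34 * 1e9
= 1125.046 nT

1125.046


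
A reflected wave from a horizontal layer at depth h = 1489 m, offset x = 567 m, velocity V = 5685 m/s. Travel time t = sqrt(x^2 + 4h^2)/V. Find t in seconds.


x^2 + 4h^2 = 567^2 + 4*1489^2 = 321489 + 8868484 = 9189973
sqrt(9189973) = 3031.4968
t = 3031.4968 / 5685 = 0.5332 s

0.5332


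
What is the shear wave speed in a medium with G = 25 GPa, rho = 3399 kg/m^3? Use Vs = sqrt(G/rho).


Convert G to Pa: G = 25e9 Pa
Compute G/rho = 25e9 / 3399 = 7355104.4425
Vs = sqrt(7355104.4425) = 2712.03 m/s

2712.03


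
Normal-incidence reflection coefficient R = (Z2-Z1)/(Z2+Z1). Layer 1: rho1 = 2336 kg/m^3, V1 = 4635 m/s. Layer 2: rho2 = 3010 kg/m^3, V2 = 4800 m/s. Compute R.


Z1 = 2336 * 4635 = 10827360
Z2 = 3010 * 4800 = 14448000
R = (14448000 - 10827360) / (14448000 + 10827360) = 3620640 / 25275360 = 0.1432

0.1432


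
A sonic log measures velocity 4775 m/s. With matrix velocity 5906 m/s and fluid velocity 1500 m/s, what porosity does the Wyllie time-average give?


1/V - 1/Vm = 1/4775 - 1/5906 = 4.01e-05
1/Vf - 1/Vm = 1/1500 - 1/5906 = 0.00049735
phi = 4.01e-05 / 0.00049735 = 0.0806

0.0806


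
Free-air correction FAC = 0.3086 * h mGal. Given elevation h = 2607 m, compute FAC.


FAC = 0.3086 * h
= 0.3086 * 2607
= 804.5202 mGal

804.5202


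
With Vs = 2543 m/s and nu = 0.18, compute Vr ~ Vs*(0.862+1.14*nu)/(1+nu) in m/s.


Numerator factor = 0.862 + 1.14*0.18 = 1.0672
Denominator = 1 + 0.18 = 1.18
Vr = 2543 * 1.0672 / 1.18 = 2299.91 m/s

2299.91


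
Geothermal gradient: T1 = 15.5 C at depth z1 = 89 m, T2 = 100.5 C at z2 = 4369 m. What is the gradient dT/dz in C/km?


dT = 100.5 - 15.5 = 85.0 C
dz = 4369 - 89 = 4280 m
gradient = dT/dz * 1000 = 85.0/4280 * 1000 = 19.8598 C/km

19.8598


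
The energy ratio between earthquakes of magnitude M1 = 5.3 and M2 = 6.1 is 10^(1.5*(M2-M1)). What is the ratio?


M2 - M1 = 6.1 - 5.3 = 0.8
1.5 * 0.8 = 1.2
ratio = 10^1.2 = 15.85

15.85


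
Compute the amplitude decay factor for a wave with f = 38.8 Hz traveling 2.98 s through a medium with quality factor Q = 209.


pi*f*t/Q = pi*38.8*2.98/209 = 1.738007
A/A0 = exp(-1.738007) = 0.175871

0.175871


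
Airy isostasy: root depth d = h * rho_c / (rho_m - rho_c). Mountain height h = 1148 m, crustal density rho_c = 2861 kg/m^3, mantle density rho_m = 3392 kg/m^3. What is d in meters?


rho_m - rho_c = 3392 - 2861 = 531
d = 1148 * 2861 / 531
= 3284428 / 531
= 6185.36 m

6185.36


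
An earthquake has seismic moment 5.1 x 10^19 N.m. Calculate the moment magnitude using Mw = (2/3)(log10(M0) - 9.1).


log10(M0) = log10(5.1 x 10^19) = 19.7076
Mw = 2/3 * (19.7076 - 9.1)
= 2/3 * 10.6076
= 7.07

7.07


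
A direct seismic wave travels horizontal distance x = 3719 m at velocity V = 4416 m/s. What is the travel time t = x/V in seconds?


t = x / V
= 3719 / 4416
= 0.8422 s

0.8422


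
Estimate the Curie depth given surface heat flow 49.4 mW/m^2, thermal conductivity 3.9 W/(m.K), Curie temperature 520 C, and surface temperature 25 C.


T_Curie - T_surf = 520 - 25 = 495 C
Convert q to W/m^2: 49.4 mW/m^2 = 0.0494 W/m^2
d = 495 * 3.9 / 0.0494 = 39078.95 m

39078.95


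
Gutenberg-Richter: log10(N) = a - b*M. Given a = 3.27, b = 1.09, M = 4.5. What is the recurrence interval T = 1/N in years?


log10(N) = 3.27 - 1.09*4.5 = -1.635
N = 10^-1.635 = 0.023174
T = 1/N = 1/0.023174 = 43.1519 years

43.1519


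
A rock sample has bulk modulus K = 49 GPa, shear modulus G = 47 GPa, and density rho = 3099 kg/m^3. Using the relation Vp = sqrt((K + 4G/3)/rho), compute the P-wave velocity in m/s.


First compute the effective modulus:
K + 4G/3 = 49e9 + 4*47e9/3 = 111666666666.67 Pa
Then divide by density:
111666666666.67 / 3099 = 36033128.9663 Pa/(kg/m^3)
Take the square root:
Vp = sqrt(36033128.9663) = 6002.76 m/s

6002.76


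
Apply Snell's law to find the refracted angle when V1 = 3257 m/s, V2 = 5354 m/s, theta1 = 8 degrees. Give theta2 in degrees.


sin(theta1) = sin(8 deg) = 0.139173
sin(theta2) = V2/V1 * sin(theta1) = 5354/3257 * 0.139173 = 0.228779
theta2 = arcsin(0.228779) = 13.2252 degrees

13.2252


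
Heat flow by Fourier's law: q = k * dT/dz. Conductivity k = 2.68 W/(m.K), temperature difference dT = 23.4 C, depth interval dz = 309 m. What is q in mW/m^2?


q = k * dT / dz * 1000
= 2.68 * 23.4 / 309 * 1000
= 0.202951 * 1000
= 202.9515 mW/m^2

202.9515


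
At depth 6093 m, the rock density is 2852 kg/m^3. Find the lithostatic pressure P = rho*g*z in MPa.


P = rho * g * z / 1e6
= 2852 * 9.81 * 6093 / 1e6
= 170470685.16 / 1e6
= 170.4707 MPa

170.4707


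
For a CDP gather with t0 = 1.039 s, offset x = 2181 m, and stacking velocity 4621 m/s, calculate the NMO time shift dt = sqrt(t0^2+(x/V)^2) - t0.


x/Vnmo = 2181/4621 = 0.471976
(x/Vnmo)^2 = 0.222761
t0^2 = 1.079521
sqrt(1.079521 + 0.222761) = 1.141176
dt = 1.141176 - 1.039 = 0.102176

0.102176


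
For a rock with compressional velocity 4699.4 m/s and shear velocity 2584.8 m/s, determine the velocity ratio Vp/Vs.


Vp/Vs = 4699.4 / 2584.8
= 1.8181

1.8181


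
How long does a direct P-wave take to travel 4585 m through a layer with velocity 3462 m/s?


t = x / V
= 4585 / 3462
= 1.3244 s

1.3244


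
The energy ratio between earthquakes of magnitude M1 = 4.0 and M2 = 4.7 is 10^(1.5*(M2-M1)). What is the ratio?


M2 - M1 = 4.7 - 4.0 = 0.7
1.5 * 0.7 = 1.05
ratio = 10^1.05 = 11.22

11.22


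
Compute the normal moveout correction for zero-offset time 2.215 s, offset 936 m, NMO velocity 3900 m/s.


x/Vnmo = 936/3900 = 0.24
(x/Vnmo)^2 = 0.0576
t0^2 = 4.906225
sqrt(4.906225 + 0.0576) = 2.227964
dt = 2.227964 - 2.215 = 0.012964

0.012964


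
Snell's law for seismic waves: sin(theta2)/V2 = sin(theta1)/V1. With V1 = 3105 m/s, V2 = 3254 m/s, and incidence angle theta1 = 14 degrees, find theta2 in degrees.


sin(theta1) = sin(14 deg) = 0.241922
sin(theta2) = V2/V1 * sin(theta1) = 3254/3105 * 0.241922 = 0.253531
theta2 = arcsin(0.253531) = 14.6866 degrees

14.6866


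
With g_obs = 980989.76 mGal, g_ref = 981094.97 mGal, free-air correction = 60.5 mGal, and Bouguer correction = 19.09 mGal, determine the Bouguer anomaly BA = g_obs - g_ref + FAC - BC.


BA = g_obs - g_ref + FAC - BC
= 980989.76 - 981094.97 + 60.5 - 19.09
= -63.8 mGal

-63.8


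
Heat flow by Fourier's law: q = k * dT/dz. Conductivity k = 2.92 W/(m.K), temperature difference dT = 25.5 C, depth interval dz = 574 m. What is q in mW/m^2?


q = k * dT / dz * 1000
= 2.92 * 25.5 / 574 * 1000
= 0.129721 * 1000
= 129.7213 mW/m^2

129.7213


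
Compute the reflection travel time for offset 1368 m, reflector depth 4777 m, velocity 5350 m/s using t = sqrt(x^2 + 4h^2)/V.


x^2 + 4h^2 = 1368^2 + 4*4777^2 = 1871424 + 91278916 = 93150340
sqrt(93150340) = 9651.4424
t = 9651.4424 / 5350 = 1.804 s

1.804


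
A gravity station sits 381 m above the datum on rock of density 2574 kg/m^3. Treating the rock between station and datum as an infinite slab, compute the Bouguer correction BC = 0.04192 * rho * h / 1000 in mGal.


BC = 0.04192 * rho * h / 1000
= 0.04192 * 2574 * 381 / 1000
= 41.1107 mGal

41.1107


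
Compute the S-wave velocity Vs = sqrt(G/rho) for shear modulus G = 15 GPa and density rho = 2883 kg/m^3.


Convert G to Pa: G = 15e9 Pa
Compute G/rho = 15e9 / 2883 = 5202913.6316
Vs = sqrt(5202913.6316) = 2280.99 m/s

2280.99


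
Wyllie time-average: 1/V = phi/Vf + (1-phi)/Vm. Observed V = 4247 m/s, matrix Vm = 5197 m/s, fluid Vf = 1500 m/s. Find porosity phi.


1/V - 1/Vm = 1/4247 - 1/5197 = 4.304e-05
1/Vf - 1/Vm = 1/1500 - 1/5197 = 0.00047425
phi = 4.304e-05 / 0.00047425 = 0.0908

0.0908


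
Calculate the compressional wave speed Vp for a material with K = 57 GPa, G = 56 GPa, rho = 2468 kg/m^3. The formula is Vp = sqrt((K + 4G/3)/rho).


First compute the effective modulus:
K + 4G/3 = 57e9 + 4*56e9/3 = 131666666666.67 Pa
Then divide by density:
131666666666.67 / 2468 = 53349540.7888 Pa/(kg/m^3)
Take the square root:
Vp = sqrt(53349540.7888) = 7304.08 m/s

7304.08


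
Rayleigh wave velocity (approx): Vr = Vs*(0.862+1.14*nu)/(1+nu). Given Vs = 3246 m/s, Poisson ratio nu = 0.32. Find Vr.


Numerator factor = 0.862 + 1.14*0.32 = 1.2268
Denominator = 1 + 0.32 = 1.32
Vr = 3246 * 1.2268 / 1.32 = 3016.81 m/s

3016.81


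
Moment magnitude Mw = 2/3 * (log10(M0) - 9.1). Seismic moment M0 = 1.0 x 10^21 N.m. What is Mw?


log10(M0) = log10(1.0 x 10^21) = 21.0
Mw = 2/3 * (21.0 - 9.1)
= 2/3 * 11.9
= 7.93

7.93


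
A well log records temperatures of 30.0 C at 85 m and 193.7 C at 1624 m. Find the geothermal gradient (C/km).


dT = 193.7 - 30.0 = 163.7 C
dz = 1624 - 85 = 1539 m
gradient = dT/dz * 1000 = 163.7/1539 * 1000 = 106.3678 C/km

106.3678


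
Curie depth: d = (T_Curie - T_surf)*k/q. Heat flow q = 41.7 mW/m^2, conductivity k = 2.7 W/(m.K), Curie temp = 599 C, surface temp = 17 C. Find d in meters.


T_Curie - T_surf = 599 - 17 = 582 C
Convert q to W/m^2: 41.7 mW/m^2 = 0.0417 W/m^2
d = 582 * 2.7 / 0.0417 = 37683.45 m

37683.45


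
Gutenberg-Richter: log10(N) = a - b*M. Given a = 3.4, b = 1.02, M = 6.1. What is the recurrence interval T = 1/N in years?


log10(N) = 3.4 - 1.02*6.1 = -2.822
N = 10^-2.822 = 0.001507
T = 1/N = 1/0.001507 = 663.7431 years

663.7431


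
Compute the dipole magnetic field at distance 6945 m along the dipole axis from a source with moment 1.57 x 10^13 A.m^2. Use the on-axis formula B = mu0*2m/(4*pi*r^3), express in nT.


m = 1.57 x 10^13 = 15700000000000 A.m^2
2m = 31400000000000 A.m^2
r^3 = 6945^3 = 334978358625
B = (4pi*10^-7) * 31400000000000 / (4*pi * 334978358625) * 1e9
= 39458403.729088 / 4209462202271.47 * 1e9
= 9373.7399 nT

9373.7399


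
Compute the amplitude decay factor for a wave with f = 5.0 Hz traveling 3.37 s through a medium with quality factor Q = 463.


pi*f*t/Q = pi*5.0*3.37/463 = 0.114332
A/A0 = exp(-0.114332) = 0.891962

0.891962


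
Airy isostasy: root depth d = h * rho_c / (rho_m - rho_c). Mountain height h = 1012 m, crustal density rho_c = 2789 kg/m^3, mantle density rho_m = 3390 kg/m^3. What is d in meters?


rho_m - rho_c = 3390 - 2789 = 601
d = 1012 * 2789 / 601
= 2822468 / 601
= 4696.29 m

4696.29


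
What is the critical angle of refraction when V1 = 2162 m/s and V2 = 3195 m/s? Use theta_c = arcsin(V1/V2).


V1/V2 = 2162/3195 = 0.676682
theta_c = arcsin(0.676682) = 42.5849 degrees

42.5849


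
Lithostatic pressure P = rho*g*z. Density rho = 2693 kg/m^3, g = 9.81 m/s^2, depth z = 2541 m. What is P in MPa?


P = rho * g * z / 1e6
= 2693 * 9.81 * 2541 / 1e6
= 67128976.53 / 1e6
= 67.129 MPa

67.129


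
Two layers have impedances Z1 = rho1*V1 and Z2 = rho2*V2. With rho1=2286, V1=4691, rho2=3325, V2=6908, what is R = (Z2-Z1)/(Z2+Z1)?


Z1 = 2286 * 4691 = 10723626
Z2 = 3325 * 6908 = 22969100
R = (22969100 - 10723626) / (22969100 + 10723626) = 12245474 / 33692726 = 0.3634

0.3634


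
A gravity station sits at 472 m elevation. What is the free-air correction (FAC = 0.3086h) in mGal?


FAC = 0.3086 * h
= 0.3086 * 472
= 145.6592 mGal

145.6592


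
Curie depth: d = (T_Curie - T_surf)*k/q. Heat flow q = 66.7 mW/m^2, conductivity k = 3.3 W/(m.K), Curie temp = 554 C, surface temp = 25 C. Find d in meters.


T_Curie - T_surf = 554 - 25 = 529 C
Convert q to W/m^2: 66.7 mW/m^2 = 0.0667 W/m^2
d = 529 * 3.3 / 0.0667 = 26172.41 m

26172.41


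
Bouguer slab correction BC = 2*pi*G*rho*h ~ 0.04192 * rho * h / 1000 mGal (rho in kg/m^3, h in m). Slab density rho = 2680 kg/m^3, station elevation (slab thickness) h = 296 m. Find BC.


BC = 0.04192 * rho * h / 1000
= 0.04192 * 2680 * 296 / 1000
= 33.2543 mGal

33.2543


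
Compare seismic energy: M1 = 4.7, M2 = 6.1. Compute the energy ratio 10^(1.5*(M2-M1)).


M2 - M1 = 6.1 - 4.7 = 1.4
1.5 * 1.4 = 2.1
ratio = 10^2.1 = 125.89

125.89


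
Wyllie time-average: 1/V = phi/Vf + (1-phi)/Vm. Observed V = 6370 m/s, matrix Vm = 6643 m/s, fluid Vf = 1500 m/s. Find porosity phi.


1/V - 1/Vm = 1/6370 - 1/6643 = 6.45e-06
1/Vf - 1/Vm = 1/1500 - 1/6643 = 0.00051613
phi = 6.45e-06 / 0.00051613 = 0.0125

0.0125


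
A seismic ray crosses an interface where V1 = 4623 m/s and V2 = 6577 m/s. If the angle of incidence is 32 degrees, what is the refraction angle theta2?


sin(theta1) = sin(32 deg) = 0.529919
sin(theta2) = V2/V1 * sin(theta1) = 6577/4623 * 0.529919 = 0.7539
theta2 = arcsin(0.7539) = 48.9293 degrees

48.9293


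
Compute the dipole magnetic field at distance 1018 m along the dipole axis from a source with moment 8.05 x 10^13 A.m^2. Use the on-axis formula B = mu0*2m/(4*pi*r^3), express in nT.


m = 8.05 x 10^13 = 80500000000000 A.m^2
2m = 161000000000000 A.m^2
r^3 = 1018^3 = 1054977832
B = (4pi*10^-7) * 161000000000000 / (4*pi * 1054977832) * 1e9
= 202318566.891183 / 13257242426.85 * 1e9
= 15260984.1758 nT

15260984.1758


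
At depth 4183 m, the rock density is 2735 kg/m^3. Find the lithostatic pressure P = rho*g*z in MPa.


P = rho * g * z / 1e6
= 2735 * 9.81 * 4183 / 1e6
= 112231354.05 / 1e6
= 112.2314 MPa

112.2314


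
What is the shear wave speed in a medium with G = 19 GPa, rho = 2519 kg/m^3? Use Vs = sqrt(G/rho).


Convert G to Pa: G = 19e9 Pa
Compute G/rho = 19e9 / 2519 = 7542675.6649
Vs = sqrt(7542675.6649) = 2746.39 m/s

2746.39


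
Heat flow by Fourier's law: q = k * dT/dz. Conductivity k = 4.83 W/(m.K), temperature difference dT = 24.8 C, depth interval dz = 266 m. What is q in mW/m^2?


q = k * dT / dz * 1000
= 4.83 * 24.8 / 266 * 1000
= 0.450316 * 1000
= 450.3158 mW/m^2

450.3158


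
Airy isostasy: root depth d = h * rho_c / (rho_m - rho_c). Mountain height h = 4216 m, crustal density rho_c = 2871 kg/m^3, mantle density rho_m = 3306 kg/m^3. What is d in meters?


rho_m - rho_c = 3306 - 2871 = 435
d = 4216 * 2871 / 435
= 12104136 / 435
= 27825.6 m

27825.6


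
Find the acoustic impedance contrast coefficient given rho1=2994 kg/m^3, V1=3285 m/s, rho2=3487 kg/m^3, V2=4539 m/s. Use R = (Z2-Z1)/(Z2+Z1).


Z1 = 2994 * 3285 = 9835290
Z2 = 3487 * 4539 = 15827493
R = (15827493 - 9835290) / (15827493 + 9835290) = 5992203 / 25662783 = 0.2335

0.2335


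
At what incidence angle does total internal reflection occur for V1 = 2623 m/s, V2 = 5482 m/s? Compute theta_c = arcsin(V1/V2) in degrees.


V1/V2 = 2623/5482 = 0.478475
theta_c = arcsin(0.478475) = 28.5858 degrees

28.5858


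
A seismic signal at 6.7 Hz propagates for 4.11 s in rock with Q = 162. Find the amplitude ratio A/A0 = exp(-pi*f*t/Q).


pi*f*t/Q = pi*6.7*4.11/162 = 0.534013
A/A0 = exp(-0.534013) = 0.586248

0.586248


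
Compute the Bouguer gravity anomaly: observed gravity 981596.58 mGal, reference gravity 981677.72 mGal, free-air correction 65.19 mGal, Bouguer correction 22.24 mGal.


BA = g_obs - g_ref + FAC - BC
= 981596.58 - 981677.72 + 65.19 - 22.24
= -38.19 mGal

-38.19


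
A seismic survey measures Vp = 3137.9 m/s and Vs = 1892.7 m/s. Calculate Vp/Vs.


Vp/Vs = 3137.9 / 1892.7
= 1.6579

1.6579


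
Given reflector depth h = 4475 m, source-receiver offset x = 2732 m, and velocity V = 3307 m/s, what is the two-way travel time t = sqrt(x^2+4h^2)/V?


x^2 + 4h^2 = 2732^2 + 4*4475^2 = 7463824 + 80102500 = 87566324
sqrt(87566324) = 9357.688
t = 9357.688 / 3307 = 2.8297 s

2.8297


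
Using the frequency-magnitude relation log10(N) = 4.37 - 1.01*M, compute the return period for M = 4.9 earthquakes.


log10(N) = 4.37 - 1.01*4.9 = -0.579
N = 10^-0.579 = 0.263633
T = 1/N = 1/0.263633 = 3.7931 years

3.7931


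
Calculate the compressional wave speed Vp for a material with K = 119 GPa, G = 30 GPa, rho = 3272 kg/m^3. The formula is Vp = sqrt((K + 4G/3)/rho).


First compute the effective modulus:
K + 4G/3 = 119e9 + 4*30e9/3 = 159000000000.0 Pa
Then divide by density:
159000000000.0 / 3272 = 48594132.0293 Pa/(kg/m^3)
Take the square root:
Vp = sqrt(48594132.0293) = 6970.95 m/s

6970.95


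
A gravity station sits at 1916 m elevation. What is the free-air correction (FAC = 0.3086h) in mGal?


FAC = 0.3086 * h
= 0.3086 * 1916
= 591.2776 mGal

591.2776


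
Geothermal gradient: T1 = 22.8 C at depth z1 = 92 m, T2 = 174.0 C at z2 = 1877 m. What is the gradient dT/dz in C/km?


dT = 174.0 - 22.8 = 151.2 C
dz = 1877 - 92 = 1785 m
gradient = dT/dz * 1000 = 151.2/1785 * 1000 = 84.7059 C/km

84.7059


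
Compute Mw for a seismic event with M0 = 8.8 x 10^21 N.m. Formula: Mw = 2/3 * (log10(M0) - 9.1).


log10(M0) = log10(8.8 x 10^21) = 21.9445
Mw = 2/3 * (21.9445 - 9.1)
= 2/3 * 12.8445
= 8.56

8.56


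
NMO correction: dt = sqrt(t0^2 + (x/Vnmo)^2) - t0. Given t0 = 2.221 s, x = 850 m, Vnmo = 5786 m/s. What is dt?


x/Vnmo = 850/5786 = 0.146906
(x/Vnmo)^2 = 0.021581
t0^2 = 4.932841
sqrt(4.932841 + 0.021581) = 2.225853
dt = 2.225853 - 2.221 = 0.004853

0.004853


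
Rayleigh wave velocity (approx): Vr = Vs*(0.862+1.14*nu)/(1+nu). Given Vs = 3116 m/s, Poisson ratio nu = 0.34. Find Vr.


Numerator factor = 0.862 + 1.14*0.34 = 1.2496
Denominator = 1 + 0.34 = 1.34
Vr = 3116 * 1.2496 / 1.34 = 2905.79 m/s

2905.79


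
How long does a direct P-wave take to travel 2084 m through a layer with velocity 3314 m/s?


t = x / V
= 2084 / 3314
= 0.6288 s

0.6288


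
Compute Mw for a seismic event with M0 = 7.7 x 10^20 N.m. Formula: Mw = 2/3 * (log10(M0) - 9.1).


log10(M0) = log10(7.7 x 10^20) = 20.8865
Mw = 2/3 * (20.8865 - 9.1)
= 2/3 * 11.7865
= 7.86

7.86


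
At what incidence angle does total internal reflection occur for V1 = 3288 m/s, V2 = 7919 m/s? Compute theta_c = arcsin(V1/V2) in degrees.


V1/V2 = 3288/7919 = 0.415204
theta_c = arcsin(0.415204) = 24.5322 degrees

24.5322


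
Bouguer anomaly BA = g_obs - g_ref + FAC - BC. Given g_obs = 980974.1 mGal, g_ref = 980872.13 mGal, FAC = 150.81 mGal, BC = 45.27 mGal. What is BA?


BA = g_obs - g_ref + FAC - BC
= 980974.1 - 980872.13 + 150.81 - 45.27
= 207.51 mGal

207.51


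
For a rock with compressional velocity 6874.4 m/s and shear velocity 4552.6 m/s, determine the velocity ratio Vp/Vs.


Vp/Vs = 6874.4 / 4552.6
= 1.51

1.51


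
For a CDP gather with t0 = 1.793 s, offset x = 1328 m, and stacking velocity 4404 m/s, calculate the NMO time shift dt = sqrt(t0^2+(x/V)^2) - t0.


x/Vnmo = 1328/4404 = 0.301544
(x/Vnmo)^2 = 0.090929
t0^2 = 3.214849
sqrt(3.214849 + 0.090929) = 1.81818
dt = 1.81818 - 1.793 = 0.02518

0.02518


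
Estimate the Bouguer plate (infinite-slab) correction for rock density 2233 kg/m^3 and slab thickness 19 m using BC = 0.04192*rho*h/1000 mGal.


BC = 0.04192 * rho * h / 1000
= 0.04192 * 2233 * 19 / 1000
= 1.7785 mGal

1.7785


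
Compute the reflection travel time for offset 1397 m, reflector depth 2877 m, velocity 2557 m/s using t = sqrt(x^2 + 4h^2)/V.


x^2 + 4h^2 = 1397^2 + 4*2877^2 = 1951609 + 33108516 = 35060125
sqrt(35060125) = 5921.1591
t = 5921.1591 / 2557 = 2.3157 s

2.3157


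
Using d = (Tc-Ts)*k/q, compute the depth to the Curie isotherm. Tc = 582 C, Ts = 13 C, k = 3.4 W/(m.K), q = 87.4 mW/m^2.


T_Curie - T_surf = 582 - 13 = 569 C
Convert q to W/m^2: 87.4 mW/m^2 = 0.0874 W/m^2
d = 569 * 3.4 / 0.0874 = 22135.01 m

22135.01


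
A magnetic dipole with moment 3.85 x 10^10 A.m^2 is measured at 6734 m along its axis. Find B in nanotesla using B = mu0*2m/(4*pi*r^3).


m = 3.85 x 10^10 = 38500000000 A.m^2
2m = 77000000000 A.m^2
r^3 = 6734^3 = 305365054904
B = (4pi*10^-7) * 77000000000 / (4*pi * 305365054904) * 1e9
= 96761.053731 / 3837330452597.8 * 1e9
= 25.2157 nT

25.2157


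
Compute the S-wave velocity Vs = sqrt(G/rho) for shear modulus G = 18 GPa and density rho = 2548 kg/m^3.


Convert G to Pa: G = 18e9 Pa
Compute G/rho = 18e9 / 2548 = 7064364.2072
Vs = sqrt(7064364.2072) = 2657.89 m/s

2657.89


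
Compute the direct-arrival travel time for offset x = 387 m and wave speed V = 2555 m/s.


t = x / V
= 387 / 2555
= 0.1515 s

0.1515


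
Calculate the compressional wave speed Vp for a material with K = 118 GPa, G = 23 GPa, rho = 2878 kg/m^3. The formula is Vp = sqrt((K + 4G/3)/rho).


First compute the effective modulus:
K + 4G/3 = 118e9 + 4*23e9/3 = 148666666666.67 Pa
Then divide by density:
148666666666.67 / 2878 = 51656242.7612 Pa/(kg/m^3)
Take the square root:
Vp = sqrt(51656242.7612) = 7187.23 m/s

7187.23


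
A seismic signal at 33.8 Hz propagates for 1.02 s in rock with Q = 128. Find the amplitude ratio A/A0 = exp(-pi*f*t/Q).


pi*f*t/Q = pi*33.8*1.02/128 = 0.846168
A/A0 = exp(-0.846168) = 0.429056

0.429056


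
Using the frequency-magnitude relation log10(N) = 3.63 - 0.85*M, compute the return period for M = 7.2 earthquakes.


log10(N) = 3.63 - 0.85*7.2 = -2.49
N = 10^-2.49 = 0.003236
T = 1/N = 1/0.003236 = 309.0295 years

309.0295


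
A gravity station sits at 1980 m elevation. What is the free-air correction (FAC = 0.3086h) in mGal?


FAC = 0.3086 * h
= 0.3086 * 1980
= 611.028 mGal

611.028


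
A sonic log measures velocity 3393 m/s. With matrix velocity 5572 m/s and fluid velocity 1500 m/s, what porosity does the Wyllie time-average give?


1/V - 1/Vm = 1/3393 - 1/5572 = 0.00011526
1/Vf - 1/Vm = 1/1500 - 1/5572 = 0.0004872
phi = 0.00011526 / 0.0004872 = 0.2366

0.2366


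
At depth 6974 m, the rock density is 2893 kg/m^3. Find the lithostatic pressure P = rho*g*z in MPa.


P = rho * g * z / 1e6
= 2893 * 9.81 * 6974 / 1e6
= 197924421.42 / 1e6
= 197.9244 MPa

197.9244


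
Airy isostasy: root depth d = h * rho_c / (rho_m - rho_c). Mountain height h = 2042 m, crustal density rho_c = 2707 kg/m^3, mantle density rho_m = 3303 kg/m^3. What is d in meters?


rho_m - rho_c = 3303 - 2707 = 596
d = 2042 * 2707 / 596
= 5527694 / 596
= 9274.65 m

9274.65


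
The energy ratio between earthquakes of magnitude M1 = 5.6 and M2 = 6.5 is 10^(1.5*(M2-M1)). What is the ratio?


M2 - M1 = 6.5 - 5.6 = 0.9
1.5 * 0.9 = 1.35
ratio = 10^1.35 = 22.39

22.39


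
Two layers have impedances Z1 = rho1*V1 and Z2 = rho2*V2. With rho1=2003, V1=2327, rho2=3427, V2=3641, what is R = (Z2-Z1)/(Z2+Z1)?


Z1 = 2003 * 2327 = 4660981
Z2 = 3427 * 3641 = 12477707
R = (12477707 - 4660981) / (12477707 + 4660981) = 7816726 / 17138688 = 0.4561

0.4561


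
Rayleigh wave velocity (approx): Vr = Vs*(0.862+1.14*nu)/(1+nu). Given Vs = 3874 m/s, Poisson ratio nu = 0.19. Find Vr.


Numerator factor = 0.862 + 1.14*0.19 = 1.0786
Denominator = 1 + 0.19 = 1.19
Vr = 3874 * 1.0786 / 1.19 = 3511.34 m/s

3511.34


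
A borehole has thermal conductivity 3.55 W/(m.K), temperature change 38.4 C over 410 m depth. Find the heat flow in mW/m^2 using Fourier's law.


q = k * dT / dz * 1000
= 3.55 * 38.4 / 410 * 1000
= 0.332488 * 1000
= 332.4878 mW/m^2

332.4878


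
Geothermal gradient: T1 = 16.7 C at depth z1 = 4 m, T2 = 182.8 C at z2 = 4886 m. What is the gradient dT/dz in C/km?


dT = 182.8 - 16.7 = 166.1 C
dz = 4886 - 4 = 4882 m
gradient = dT/dz * 1000 = 166.1/4882 * 1000 = 34.0229 C/km

34.0229


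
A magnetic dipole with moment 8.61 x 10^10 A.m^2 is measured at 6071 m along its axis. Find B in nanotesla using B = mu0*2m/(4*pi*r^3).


m = 8.61 x 10^10 = 86100000000 A.m^2
2m = 172200000000 A.m^2
r^3 = 6071^3 = 223759095911
B = (4pi*10^-7) * 172200000000 / (4*pi * 223759095911) * 1e9
= 216392.901979 / 2811839727551.57 * 1e9
= 76.9578 nT

76.9578


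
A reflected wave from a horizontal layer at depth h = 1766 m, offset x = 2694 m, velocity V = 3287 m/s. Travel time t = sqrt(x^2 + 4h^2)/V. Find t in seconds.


x^2 + 4h^2 = 2694^2 + 4*1766^2 = 7257636 + 12475024 = 19732660
sqrt(19732660) = 4442.1459
t = 4442.1459 / 3287 = 1.3514 s

1.3514


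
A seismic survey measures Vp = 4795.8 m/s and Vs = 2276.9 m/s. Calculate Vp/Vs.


Vp/Vs = 4795.8 / 2276.9
= 2.1063

2.1063


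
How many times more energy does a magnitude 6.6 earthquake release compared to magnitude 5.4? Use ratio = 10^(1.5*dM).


M2 - M1 = 6.6 - 5.4 = 1.2
1.5 * 1.2 = 1.8
ratio = 10^1.8 = 63.1

63.1


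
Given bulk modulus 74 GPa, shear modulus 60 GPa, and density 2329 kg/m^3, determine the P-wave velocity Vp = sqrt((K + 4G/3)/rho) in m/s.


First compute the effective modulus:
K + 4G/3 = 74e9 + 4*60e9/3 = 154000000000.0 Pa
Then divide by density:
154000000000.0 / 2329 = 66122799.4848 Pa/(kg/m^3)
Take the square root:
Vp = sqrt(66122799.4848) = 8131.59 m/s

8131.59


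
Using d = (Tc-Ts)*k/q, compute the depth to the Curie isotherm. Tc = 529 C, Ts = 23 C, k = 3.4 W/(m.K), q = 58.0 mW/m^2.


T_Curie - T_surf = 529 - 23 = 506 C
Convert q to W/m^2: 58.0 mW/m^2 = 0.058 W/m^2
d = 506 * 3.4 / 0.058 = 29662.07 m

29662.07


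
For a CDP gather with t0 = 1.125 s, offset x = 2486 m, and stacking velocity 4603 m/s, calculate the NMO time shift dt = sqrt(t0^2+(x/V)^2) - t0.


x/Vnmo = 2486/4603 = 0.540083
(x/Vnmo)^2 = 0.291689
t0^2 = 1.265625
sqrt(1.265625 + 0.291689) = 1.247924
dt = 1.247924 - 1.125 = 0.122924

0.122924


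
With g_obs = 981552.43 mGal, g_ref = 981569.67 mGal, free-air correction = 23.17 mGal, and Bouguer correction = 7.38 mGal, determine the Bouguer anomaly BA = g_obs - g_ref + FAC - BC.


BA = g_obs - g_ref + FAC - BC
= 981552.43 - 981569.67 + 23.17 - 7.38
= -1.45 mGal

-1.45


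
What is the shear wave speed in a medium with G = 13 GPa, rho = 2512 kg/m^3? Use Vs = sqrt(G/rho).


Convert G to Pa: G = 13e9 Pa
Compute G/rho = 13e9 / 2512 = 5175159.2357
Vs = sqrt(5175159.2357) = 2274.9 m/s

2274.9


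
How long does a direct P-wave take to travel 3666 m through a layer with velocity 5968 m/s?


t = x / V
= 3666 / 5968
= 0.6143 s

0.6143


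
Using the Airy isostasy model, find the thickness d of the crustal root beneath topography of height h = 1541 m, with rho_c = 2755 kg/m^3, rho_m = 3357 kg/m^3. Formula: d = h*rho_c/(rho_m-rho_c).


rho_m - rho_c = 3357 - 2755 = 602
d = 1541 * 2755 / 602
= 4245455 / 602
= 7052.25 m

7052.25


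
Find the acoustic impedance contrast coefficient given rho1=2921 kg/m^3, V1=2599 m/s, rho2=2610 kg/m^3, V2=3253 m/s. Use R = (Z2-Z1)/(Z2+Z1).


Z1 = 2921 * 2599 = 7591679
Z2 = 2610 * 3253 = 8490330
R = (8490330 - 7591679) / (8490330 + 7591679) = 898651 / 16082009 = 0.0559

0.0559


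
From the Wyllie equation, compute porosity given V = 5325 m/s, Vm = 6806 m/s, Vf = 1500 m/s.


1/V - 1/Vm = 1/5325 - 1/6806 = 4.086e-05
1/Vf - 1/Vm = 1/1500 - 1/6806 = 0.00051974
phi = 4.086e-05 / 0.00051974 = 0.0786

0.0786


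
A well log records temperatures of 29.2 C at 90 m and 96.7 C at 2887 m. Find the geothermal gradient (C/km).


dT = 96.7 - 29.2 = 67.5 C
dz = 2887 - 90 = 2797 m
gradient = dT/dz * 1000 = 67.5/2797 * 1000 = 24.133 C/km

24.133


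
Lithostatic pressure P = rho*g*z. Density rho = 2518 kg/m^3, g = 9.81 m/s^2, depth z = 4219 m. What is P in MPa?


P = rho * g * z / 1e6
= 2518 * 9.81 * 4219 / 1e6
= 104215966.02 / 1e6
= 104.216 MPa

104.216


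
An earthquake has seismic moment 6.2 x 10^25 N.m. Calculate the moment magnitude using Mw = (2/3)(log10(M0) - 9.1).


log10(M0) = log10(6.2 x 10^25) = 25.7924
Mw = 2/3 * (25.7924 - 9.1)
= 2/3 * 16.6924
= 11.13

11.13


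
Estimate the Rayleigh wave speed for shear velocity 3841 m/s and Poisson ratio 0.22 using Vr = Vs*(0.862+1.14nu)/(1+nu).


Numerator factor = 0.862 + 1.14*0.22 = 1.1128
Denominator = 1 + 0.22 = 1.22
Vr = 3841 * 1.1128 / 1.22 = 3503.5 m/s

3503.5


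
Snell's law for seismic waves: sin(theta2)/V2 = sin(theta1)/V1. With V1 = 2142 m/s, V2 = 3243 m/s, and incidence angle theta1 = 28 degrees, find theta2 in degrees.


sin(theta1) = sin(28 deg) = 0.469472
sin(theta2) = V2/V1 * sin(theta1) = 3243/2142 * 0.469472 = 0.710783
theta2 = arcsin(0.710783) = 45.2986 degrees

45.2986


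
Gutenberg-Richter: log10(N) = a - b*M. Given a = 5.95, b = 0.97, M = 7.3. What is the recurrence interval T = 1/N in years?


log10(N) = 5.95 - 0.97*7.3 = -1.131
N = 10^-1.131 = 0.073961
T = 1/N = 1/0.073961 = 13.5207 years

13.5207


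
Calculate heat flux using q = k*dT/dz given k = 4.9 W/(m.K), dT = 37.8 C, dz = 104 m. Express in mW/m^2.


q = k * dT / dz * 1000
= 4.9 * 37.8 / 104 * 1000
= 1.780962 * 1000
= 1780.9615 mW/m^2

1780.9615


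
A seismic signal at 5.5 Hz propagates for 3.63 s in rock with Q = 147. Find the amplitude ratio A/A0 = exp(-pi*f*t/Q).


pi*f*t/Q = pi*5.5*3.63/147 = 0.42668
A/A0 = exp(-0.42668) = 0.652673

0.652673


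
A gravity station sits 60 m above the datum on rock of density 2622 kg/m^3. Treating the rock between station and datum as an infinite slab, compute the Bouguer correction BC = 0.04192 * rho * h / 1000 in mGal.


BC = 0.04192 * rho * h / 1000
= 0.04192 * 2622 * 60 / 1000
= 6.5949 mGal

6.5949


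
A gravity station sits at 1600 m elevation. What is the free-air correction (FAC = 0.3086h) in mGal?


FAC = 0.3086 * h
= 0.3086 * 1600
= 493.76 mGal

493.76


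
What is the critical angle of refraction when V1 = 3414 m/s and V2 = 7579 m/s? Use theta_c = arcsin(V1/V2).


V1/V2 = 3414/7579 = 0.450455
theta_c = arcsin(0.450455) = 26.7729 degrees

26.7729


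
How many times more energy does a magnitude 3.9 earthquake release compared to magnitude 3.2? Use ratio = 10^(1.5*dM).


M2 - M1 = 3.9 - 3.2 = 0.7
1.5 * 0.7 = 1.05
ratio = 10^1.05 = 11.22

11.22


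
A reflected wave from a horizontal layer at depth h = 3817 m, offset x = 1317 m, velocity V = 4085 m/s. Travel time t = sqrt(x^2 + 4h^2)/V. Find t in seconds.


x^2 + 4h^2 = 1317^2 + 4*3817^2 = 1734489 + 58277956 = 60012445
sqrt(60012445) = 7746.77
t = 7746.77 / 4085 = 1.8964 s

1.8964


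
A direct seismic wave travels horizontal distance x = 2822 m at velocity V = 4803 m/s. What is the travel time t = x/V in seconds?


t = x / V
= 2822 / 4803
= 0.5875 s

0.5875


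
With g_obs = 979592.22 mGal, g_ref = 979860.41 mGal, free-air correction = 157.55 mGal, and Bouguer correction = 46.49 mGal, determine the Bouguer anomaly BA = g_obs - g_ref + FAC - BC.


BA = g_obs - g_ref + FAC - BC
= 979592.22 - 979860.41 + 157.55 - 46.49
= -157.13 mGal

-157.13


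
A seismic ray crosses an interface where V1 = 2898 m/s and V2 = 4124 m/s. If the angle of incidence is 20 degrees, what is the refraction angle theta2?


sin(theta1) = sin(20 deg) = 0.34202
sin(theta2) = V2/V1 * sin(theta1) = 4124/2898 * 0.34202 = 0.486712
theta2 = arcsin(0.486712) = 29.1247 degrees

29.1247


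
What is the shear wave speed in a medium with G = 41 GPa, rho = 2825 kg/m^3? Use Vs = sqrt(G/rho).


Convert G to Pa: G = 41e9 Pa
Compute G/rho = 41e9 / 2825 = 14513274.3363
Vs = sqrt(14513274.3363) = 3809.63 m/s

3809.63


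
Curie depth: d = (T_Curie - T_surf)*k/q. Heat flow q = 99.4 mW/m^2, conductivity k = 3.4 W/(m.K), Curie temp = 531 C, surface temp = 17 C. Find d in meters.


T_Curie - T_surf = 531 - 17 = 514 C
Convert q to W/m^2: 99.4 mW/m^2 = 0.0994 W/m^2
d = 514 * 3.4 / 0.0994 = 17581.49 m

17581.49


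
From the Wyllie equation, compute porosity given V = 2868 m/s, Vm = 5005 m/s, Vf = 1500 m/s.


1/V - 1/Vm = 1/2868 - 1/5005 = 0.00014887
1/Vf - 1/Vm = 1/1500 - 1/5005 = 0.00046687
phi = 0.00014887 / 0.00046687 = 0.3189

0.3189


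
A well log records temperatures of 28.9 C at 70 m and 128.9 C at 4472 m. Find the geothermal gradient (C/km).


dT = 128.9 - 28.9 = 100.0 C
dz = 4472 - 70 = 4402 m
gradient = dT/dz * 1000 = 100.0/4402 * 1000 = 22.7169 C/km

22.7169


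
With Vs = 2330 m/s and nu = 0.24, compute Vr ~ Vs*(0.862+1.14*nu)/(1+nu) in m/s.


Numerator factor = 0.862 + 1.14*0.24 = 1.1356
Denominator = 1 + 0.24 = 1.24
Vr = 2330 * 1.1356 / 1.24 = 2133.83 m/s

2133.83


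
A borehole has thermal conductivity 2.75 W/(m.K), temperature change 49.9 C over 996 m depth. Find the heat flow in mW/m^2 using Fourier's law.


q = k * dT / dz * 1000
= 2.75 * 49.9 / 996 * 1000
= 0.137776 * 1000
= 137.7761 mW/m^2

137.7761


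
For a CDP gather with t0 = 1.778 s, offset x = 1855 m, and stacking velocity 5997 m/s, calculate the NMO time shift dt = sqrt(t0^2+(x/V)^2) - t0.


x/Vnmo = 1855/5997 = 0.309321
(x/Vnmo)^2 = 0.09568
t0^2 = 3.161284
sqrt(3.161284 + 0.09568) = 1.804706
dt = 1.804706 - 1.778 = 0.026706

0.026706


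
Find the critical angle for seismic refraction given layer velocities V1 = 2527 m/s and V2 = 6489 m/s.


V1/V2 = 2527/6489 = 0.389428
theta_c = arcsin(0.389428) = 22.9189 degrees

22.9189


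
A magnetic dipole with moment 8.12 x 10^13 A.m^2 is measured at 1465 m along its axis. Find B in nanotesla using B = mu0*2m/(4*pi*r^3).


m = 8.12 x 10^13 = 81200000000000 A.m^2
2m = 162400000000000 A.m^2
r^3 = 1465^3 = 3144219625
B = (4pi*10^-7) * 162400000000000 / (4*pi * 3144219625) * 1e9
= 204077858.777193 / 39511429100.69 * 1e9
= 5165033.5972 nT

5165033.5972
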